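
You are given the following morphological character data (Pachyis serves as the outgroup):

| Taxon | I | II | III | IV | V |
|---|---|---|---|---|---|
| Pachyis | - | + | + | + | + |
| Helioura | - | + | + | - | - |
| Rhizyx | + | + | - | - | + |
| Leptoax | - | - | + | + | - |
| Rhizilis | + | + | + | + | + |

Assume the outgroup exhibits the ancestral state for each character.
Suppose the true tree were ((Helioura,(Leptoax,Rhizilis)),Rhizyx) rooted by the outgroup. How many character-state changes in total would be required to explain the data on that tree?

8

Map each character onto ((Helioura,(Leptoax,Rhizilis)),Rhizyx) (rooted by Pachyis) and count the minimum state changes it requires (Fitch parsimony):
I: 2; II: 1; III: 1; IV: 2; V: 2.
Total tree length = 8.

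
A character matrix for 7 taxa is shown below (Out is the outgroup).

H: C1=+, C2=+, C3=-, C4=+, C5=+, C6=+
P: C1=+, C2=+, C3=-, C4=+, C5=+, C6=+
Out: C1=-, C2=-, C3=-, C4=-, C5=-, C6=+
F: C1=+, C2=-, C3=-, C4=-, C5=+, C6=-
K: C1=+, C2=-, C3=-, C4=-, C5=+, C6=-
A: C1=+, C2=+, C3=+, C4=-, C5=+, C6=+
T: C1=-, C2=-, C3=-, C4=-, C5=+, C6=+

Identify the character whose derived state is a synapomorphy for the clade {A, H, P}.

C2

Character polarity is set by the outgroup: the derived state is whichever differs from the outgroup's state, so for C6 the derived state is '-', and for the remaining characters it is '+'.
C1: derived state '+' in A, F, H, K, and P only — synapomorphy for {A, F, H, K, P}.
C2: derived state '+' in A, H, and P only — synapomorphy for {A, H, P}.
C3 (derived state '+') is unique to A (autapomorphy; uninformative for grouping).
C4: derived state '+' in H and P only — synapomorphy for {H, P}.
All ingroup taxa share the derived state '+' for C5; it defines the ingroup but does not resolve relationships within it.
C6: derived state '-' in F and K only — synapomorphy for {F, K}.
Most parsimonious ingroup topology: (((A,(H,P)),(K,F)),T).
The clade {A, H, P} is supported by C2: its derived state '+' occurs in exactly those taxa and in no other taxon (including the outgroup).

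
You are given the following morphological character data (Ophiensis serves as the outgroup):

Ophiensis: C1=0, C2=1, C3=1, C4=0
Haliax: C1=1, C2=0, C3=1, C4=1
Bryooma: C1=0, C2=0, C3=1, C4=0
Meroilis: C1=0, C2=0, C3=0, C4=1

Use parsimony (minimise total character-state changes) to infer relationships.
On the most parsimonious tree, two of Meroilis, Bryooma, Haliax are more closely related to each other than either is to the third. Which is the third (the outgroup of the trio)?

Character polarity is set by the outgroup: the derived state is whichever differs from the outgroup's state, so for C2, C3 the derived state is '0', and for the remaining characters it is '1'.
C1 (derived state '1') is unique to Haliax (autapomorphy; uninformative for grouping).
All ingroup taxa share the derived state '0' for C2; it defines the ingroup but does not resolve relationships within it.
C3 (derived state '0') is unique to Meroilis (autapomorphy; uninformative for grouping).
C4 (derived state '1') is shared by Haliax and Meroilis — a synapomorphy uniting that clade.
Most parsimonious ingroup topology: ((Haliax,Meroilis),Bryooma).
Meroilis and Haliax share a more recent common ancestor with each other than either does with Bryooma, so Bryooma is the least closely related of the three.

Bryooma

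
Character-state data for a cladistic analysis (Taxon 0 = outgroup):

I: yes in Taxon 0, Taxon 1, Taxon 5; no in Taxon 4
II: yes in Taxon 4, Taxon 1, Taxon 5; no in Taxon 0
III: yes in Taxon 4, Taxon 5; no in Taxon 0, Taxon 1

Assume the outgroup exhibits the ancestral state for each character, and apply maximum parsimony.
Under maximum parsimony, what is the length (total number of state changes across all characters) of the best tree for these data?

3

Character polarity is set by the outgroup: the derived state is whichever differs from the outgroup's state, so for I the derived state is 'no', and for the remaining characters it is 'yes'.
I: derived state 'no' in Taxon 4 only — an autapomorphy, so it tells us nothing about relationships among taxa.
II (derived state 'yes') is shared by all ingroup taxa — unites the whole ingroup.
Only Taxon 4 and Taxon 5 show the derived state 'yes' for III, supporting them as a clade.
Most parsimonious ingroup topology: ((Taxon 4,Taxon 5),Taxon 1).
Changes per character on this tree: I: 1; II: 1; III: 1.
Total = 3.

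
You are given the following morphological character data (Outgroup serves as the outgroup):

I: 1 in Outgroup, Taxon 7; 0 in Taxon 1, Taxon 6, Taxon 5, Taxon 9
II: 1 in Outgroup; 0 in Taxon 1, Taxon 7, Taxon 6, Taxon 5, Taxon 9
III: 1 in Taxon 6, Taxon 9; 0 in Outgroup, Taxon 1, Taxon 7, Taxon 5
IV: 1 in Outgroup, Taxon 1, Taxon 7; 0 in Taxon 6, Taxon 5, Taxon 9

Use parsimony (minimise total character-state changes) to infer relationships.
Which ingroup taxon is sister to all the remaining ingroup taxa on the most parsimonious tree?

Taxon 7

Character polarity is set by the outgroup: the derived state is whichever differs from the outgroup's state, so for I, II, IV the derived state is '0', and for the remaining characters it is '1'.
I (derived state '0') is shared by Taxon 1, Taxon 5, Taxon 6, and Taxon 9 — a synapomorphy uniting that clade.
II (derived state '0') is shared by all ingroup taxa — unites the whole ingroup.
III (derived state '1') is shared by Taxon 6 and Taxon 9 — a synapomorphy uniting that clade.
IV (derived state '0') is shared by Taxon 5, Taxon 6, and Taxon 9 — a synapomorphy uniting that clade.
Most parsimonious ingroup topology: ((Taxon 1,((Taxon 6,Taxon 9),Taxon 5)),Taxon 7).
Taxon 7 is sister to the clade containing all other ingroup taxa, so it is the earliest-diverging (most basal) ingroup lineage.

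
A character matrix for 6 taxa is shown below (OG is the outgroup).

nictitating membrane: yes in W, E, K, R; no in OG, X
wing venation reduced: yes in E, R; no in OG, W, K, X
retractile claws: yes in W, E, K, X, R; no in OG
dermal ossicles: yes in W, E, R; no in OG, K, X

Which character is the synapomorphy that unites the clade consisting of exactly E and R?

The outgroup has state 'no' for every character, so 'yes' is the derived state throughout.
nictitating membrane: derived state 'yes' in E, K, R, and W only — synapomorphy for {E, K, R, W}.
wing venation reduced (derived state 'yes') is shared by E and R — a synapomorphy uniting that clade.
All ingroup taxa share the derived state 'yes' for retractile claws; it defines the ingroup but does not resolve relationships within it.
dermal ossicles (derived state 'yes') is shared by E, R, and W — a synapomorphy uniting that clade.
Most parsimonious ingroup topology: (((W,(E,R)),K),X).
The clade {E, R} is supported by wing venation reduced: its derived state 'yes' occurs in exactly those taxa and in no other taxon (including the outgroup).

wing venation reduced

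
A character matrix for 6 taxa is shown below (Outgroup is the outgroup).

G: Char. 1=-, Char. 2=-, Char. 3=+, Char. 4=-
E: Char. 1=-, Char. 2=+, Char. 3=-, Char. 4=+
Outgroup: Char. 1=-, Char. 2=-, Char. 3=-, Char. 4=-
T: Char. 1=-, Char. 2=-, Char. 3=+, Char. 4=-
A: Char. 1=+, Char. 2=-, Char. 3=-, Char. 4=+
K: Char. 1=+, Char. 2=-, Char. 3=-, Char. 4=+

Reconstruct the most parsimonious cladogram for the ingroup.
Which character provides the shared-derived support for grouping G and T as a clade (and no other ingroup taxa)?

The outgroup has state '-' for every character, so '+' is the derived state throughout.
Only A and K show the derived state '+' for Char. 1, supporting them as a clade.
Char. 2: derived state '+' in E only — an autapomorphy, so it tells us nothing about relationships among taxa.
Char. 3 (derived state '+') is shared by G and T — a synapomorphy uniting that clade.
Char. 4 (derived state '+') is shared by A, E, and K — a synapomorphy uniting that clade.
Most parsimonious ingroup topology: (((K,A),E),(T,G)).
The clade {G, T} is supported by Char. 3: its derived state '+' occurs in exactly those taxa and in no other taxon (including the outgroup).

Char. 3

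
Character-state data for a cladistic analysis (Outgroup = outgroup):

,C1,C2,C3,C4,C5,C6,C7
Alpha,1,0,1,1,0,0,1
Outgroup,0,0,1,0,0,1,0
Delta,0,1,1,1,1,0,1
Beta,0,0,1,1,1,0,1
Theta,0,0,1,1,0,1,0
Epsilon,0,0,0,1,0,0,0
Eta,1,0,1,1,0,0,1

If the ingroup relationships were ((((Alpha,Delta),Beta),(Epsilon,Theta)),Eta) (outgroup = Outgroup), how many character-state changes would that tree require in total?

11

Map each character onto ((((Alpha,Delta),Beta),(Epsilon,Theta)),Eta) (rooted by Outgroup) and count the minimum state changes it requires (Fitch parsimony):
C1: 2; C2: 1; C3: 1; C4: 1; C5: 2; C6: 2; C7: 2.
Total tree length = 11.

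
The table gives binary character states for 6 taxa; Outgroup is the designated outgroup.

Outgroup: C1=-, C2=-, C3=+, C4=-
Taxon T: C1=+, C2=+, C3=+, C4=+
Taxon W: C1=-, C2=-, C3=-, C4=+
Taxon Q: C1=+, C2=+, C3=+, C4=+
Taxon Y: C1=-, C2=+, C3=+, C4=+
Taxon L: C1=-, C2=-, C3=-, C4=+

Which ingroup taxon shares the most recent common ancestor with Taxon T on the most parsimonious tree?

Taxon Q

Character polarity is set by the outgroup: the derived state is whichever differs from the outgroup's state, so for C3 the derived state is '-', and for the remaining characters it is '+'.
C1 (derived state '+') is shared by Taxon Q and Taxon T — a synapomorphy uniting that clade.
Only Taxon Q, Taxon T, and Taxon Y show the derived state '+' for C2, supporting them as a clade.
C3 (derived state '-') is shared by Taxon L and Taxon W — a synapomorphy uniting that clade.
C4 (derived state '+') is shared by all ingroup taxa — unites the whole ingroup.
Most parsimonious ingroup topology: (((Taxon T,Taxon Q),Taxon Y),(Taxon W,Taxon L)).
Taxon T and Taxon Q form a cherry on this tree, so they are sister taxa.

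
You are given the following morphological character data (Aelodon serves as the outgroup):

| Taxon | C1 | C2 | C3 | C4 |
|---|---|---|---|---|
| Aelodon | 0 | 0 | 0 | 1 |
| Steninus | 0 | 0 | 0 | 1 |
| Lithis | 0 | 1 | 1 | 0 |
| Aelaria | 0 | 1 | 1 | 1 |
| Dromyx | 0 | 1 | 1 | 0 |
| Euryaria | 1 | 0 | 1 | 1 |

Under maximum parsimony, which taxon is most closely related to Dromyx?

Lithis

Character polarity is set by the outgroup: the derived state is whichever differs from the outgroup's state, so for C4 the derived state is '0', and for the remaining characters it is '1'.
C1 (derived state '1') is unique to Euryaria (autapomorphy; uninformative for grouping).
Only Aelaria, Dromyx, and Lithis show the derived state '1' for C2, supporting them as a clade.
C3: derived state '1' in Aelaria, Dromyx, Euryaria, and Lithis only — synapomorphy for {Aelaria, Dromyx, Euryaria, Lithis}.
C4 (derived state '0') is shared by Dromyx and Lithis — a synapomorphy uniting that clade.
Most parsimonious ingroup topology: (Steninus,(((Lithis,Dromyx),Aelaria),Euryaria)).
Dromyx and Lithis form a cherry on this tree, so they are sister taxa.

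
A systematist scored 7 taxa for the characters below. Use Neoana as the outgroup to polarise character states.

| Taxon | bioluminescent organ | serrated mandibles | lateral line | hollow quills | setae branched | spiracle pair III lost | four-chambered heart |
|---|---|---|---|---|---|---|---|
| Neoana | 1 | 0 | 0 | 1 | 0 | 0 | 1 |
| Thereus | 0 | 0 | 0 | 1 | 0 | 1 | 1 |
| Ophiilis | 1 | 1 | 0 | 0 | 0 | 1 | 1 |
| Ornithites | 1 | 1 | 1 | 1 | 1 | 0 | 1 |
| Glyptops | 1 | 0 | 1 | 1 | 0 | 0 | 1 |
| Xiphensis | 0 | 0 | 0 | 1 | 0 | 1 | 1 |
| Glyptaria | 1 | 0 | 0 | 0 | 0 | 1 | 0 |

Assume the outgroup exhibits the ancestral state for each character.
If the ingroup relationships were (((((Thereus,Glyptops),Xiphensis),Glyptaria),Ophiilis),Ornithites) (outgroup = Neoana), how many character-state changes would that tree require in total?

12

Map each character onto (((((Thereus,Glyptops),Xiphensis),Glyptaria),Ophiilis),Ornithites) (rooted by Neoana) and count the minimum state changes it requires (Fitch parsimony):
bioluminescent organ: 2; serrated mandibles: 2; lateral line: 2; hollow quills: 2; setae branched: 1; spiracle pair III lost: 2; four-chambered heart: 1.
Total tree length = 12.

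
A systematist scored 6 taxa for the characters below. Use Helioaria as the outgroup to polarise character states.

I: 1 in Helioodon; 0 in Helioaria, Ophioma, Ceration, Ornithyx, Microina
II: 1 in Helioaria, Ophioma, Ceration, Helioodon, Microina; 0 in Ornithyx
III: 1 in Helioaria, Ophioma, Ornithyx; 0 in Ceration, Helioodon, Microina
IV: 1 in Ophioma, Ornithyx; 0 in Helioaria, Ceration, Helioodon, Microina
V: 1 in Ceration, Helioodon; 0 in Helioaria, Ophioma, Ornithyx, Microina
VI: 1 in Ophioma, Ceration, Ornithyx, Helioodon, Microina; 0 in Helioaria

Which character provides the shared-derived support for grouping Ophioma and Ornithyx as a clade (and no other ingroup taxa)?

Character polarity is set by the outgroup: the derived state is whichever differs from the outgroup's state, so for II, III the derived state is '0', and for the remaining characters it is '1'.
I: derived state '1' in Helioodon only — an autapomorphy, so it tells us nothing about relationships among taxa.
II (derived state '0') is unique to Ornithyx (autapomorphy; uninformative for grouping).
III (derived state '0') is shared by Ceration, Helioodon, and Microina — a synapomorphy uniting that clade.
Only Ophioma and Ornithyx show the derived state '1' for IV, supporting them as a clade.
V: derived state '1' in Ceration and Helioodon only — synapomorphy for {Ceration, Helioodon}.
All ingroup taxa share the derived state '1' for VI; it defines the ingroup but does not resolve relationships within it.
Most parsimonious ingroup topology: ((Ophioma,Ornithyx),((Ceration,Helioodon),Microina)).
The clade {Ophioma, Ornithyx} is supported by IV: its derived state '1' occurs in exactly those taxa and in no other taxon (including the outgroup).

IV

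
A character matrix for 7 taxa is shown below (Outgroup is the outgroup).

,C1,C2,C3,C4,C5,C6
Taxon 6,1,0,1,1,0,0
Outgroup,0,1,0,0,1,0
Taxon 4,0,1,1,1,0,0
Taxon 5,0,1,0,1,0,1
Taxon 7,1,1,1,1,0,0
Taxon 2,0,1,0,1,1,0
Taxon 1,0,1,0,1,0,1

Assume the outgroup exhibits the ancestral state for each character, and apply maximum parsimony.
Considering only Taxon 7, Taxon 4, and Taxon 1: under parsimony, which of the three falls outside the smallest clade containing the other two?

Character polarity is set by the outgroup: the derived state is whichever differs from the outgroup's state, so for C2, C5 the derived state is '0', and for the remaining characters it is '1'.
C1 (derived state '1') is shared by Taxon 6 and Taxon 7 — a synapomorphy uniting that clade.
C2 (derived state '0') is unique to Taxon 6 (autapomorphy; uninformative for grouping).
C3: derived state '1' in Taxon 4, Taxon 6, and Taxon 7 only — synapomorphy for {Taxon 4, Taxon 6, Taxon 7}.
All ingroup taxa share the derived state '1' for C4; it defines the ingroup but does not resolve relationships within it.
C5 (derived state '0') is shared by Taxon 1, Taxon 4, Taxon 5, Taxon 6, and Taxon 7 — a synapomorphy uniting that clade.
Only Taxon 1 and Taxon 5 show the derived state '1' for C6, supporting them as a clade.
Most parsimonious ingroup topology: (((Taxon 1,Taxon 5),(Taxon 4,(Taxon 6,Taxon 7))),Taxon 2).
Taxon 4 and Taxon 7 share a more recent common ancestor with each other than either does with Taxon 1, so Taxon 1 is the least closely related of the three.

Taxon 1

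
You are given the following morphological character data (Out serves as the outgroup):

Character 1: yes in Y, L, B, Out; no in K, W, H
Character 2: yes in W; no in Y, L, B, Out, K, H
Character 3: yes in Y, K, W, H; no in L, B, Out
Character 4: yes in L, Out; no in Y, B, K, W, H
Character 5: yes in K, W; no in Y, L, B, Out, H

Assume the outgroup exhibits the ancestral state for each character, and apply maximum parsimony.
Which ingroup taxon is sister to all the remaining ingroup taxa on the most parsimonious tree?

L

Character polarity is set by the outgroup: the derived state is whichever differs from the outgroup's state, so for Character 1, Character 4 the derived state is 'no', and for the remaining characters it is 'yes'.
Character 1: derived state 'no' in H, K, and W only — synapomorphy for {H, K, W}.
Character 2 (derived state 'yes') is unique to W (autapomorphy; uninformative for grouping).
Character 3: derived state 'yes' in H, K, W, and Y only — synapomorphy for {H, K, W, Y}.
Character 4: derived state 'no' in B, H, K, W, and Y only — synapomorphy for {B, H, K, W, Y}.
Character 5 (derived state 'yes') is shared by K and W — a synapomorphy uniting that clade.
Most parsimonious ingroup topology: (((((K,W),H),Y),B),L).
L is sister to the clade containing all other ingroup taxa, so it is the earliest-diverging (most basal) ingroup lineage.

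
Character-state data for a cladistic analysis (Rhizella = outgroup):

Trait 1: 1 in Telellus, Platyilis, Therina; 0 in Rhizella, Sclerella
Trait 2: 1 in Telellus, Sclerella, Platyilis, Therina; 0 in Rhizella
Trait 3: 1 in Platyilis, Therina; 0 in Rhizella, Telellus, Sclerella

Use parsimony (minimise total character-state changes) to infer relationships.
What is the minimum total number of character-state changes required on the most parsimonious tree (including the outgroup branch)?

The outgroup has state '0' for every character, so '1' is the derived state throughout.
Trait 1: derived state '1' in Platyilis, Telellus, and Therina only — synapomorphy for {Platyilis, Telellus, Therina}.
Trait 2 (derived state '1') is shared by all ingroup taxa — unites the whole ingroup.
Trait 3 (derived state '1') is shared by Platyilis and Therina — a synapomorphy uniting that clade.
Most parsimonious ingroup topology: ((Telellus,(Platyilis,Therina)),Sclerella).
Changes per character on this tree: Trait 1: 1; Trait 2: 1; Trait 3: 1.
Total = 3.

3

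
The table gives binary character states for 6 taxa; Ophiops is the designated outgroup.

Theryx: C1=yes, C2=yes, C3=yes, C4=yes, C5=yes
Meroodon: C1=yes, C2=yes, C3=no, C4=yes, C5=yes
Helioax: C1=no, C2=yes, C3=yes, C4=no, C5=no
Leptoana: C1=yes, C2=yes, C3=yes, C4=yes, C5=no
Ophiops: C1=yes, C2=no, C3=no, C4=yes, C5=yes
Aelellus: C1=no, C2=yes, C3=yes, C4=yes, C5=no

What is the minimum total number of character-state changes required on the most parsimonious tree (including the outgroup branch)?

Character polarity is set by the outgroup: the derived state is whichever differs from the outgroup's state, so for C1, C4, C5 the derived state is 'no', and for the remaining characters it is 'yes'.
C1 (derived state 'no') is shared by Aelellus and Helioax — a synapomorphy uniting that clade.
C2 (derived state 'yes') is shared by all ingroup taxa — unites the whole ingroup.
Only Aelellus, Helioax, Leptoana, and Theryx show the derived state 'yes' for C3, supporting them as a clade.
C4 (derived state 'no') is unique to Helioax (autapomorphy; uninformative for grouping).
Only Aelellus, Helioax, and Leptoana show the derived state 'no' for C5, supporting them as a clade.
Most parsimonious ingroup topology: (((Leptoana,(Aelellus,Helioax)),Theryx),Meroodon).
Changes per character on this tree: C1: 1; C2: 1; C3: 1; C4: 1; C5: 1.
Total = 5.

5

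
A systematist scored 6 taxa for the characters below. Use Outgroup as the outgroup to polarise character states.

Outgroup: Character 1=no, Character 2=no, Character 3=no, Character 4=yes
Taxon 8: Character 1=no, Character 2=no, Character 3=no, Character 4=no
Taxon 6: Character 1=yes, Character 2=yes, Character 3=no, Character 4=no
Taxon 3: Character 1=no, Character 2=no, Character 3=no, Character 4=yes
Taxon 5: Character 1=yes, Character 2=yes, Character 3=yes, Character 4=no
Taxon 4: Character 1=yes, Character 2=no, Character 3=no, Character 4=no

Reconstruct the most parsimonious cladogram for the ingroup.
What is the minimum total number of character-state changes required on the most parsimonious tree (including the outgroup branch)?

4

Character polarity is set by the outgroup: the derived state is whichever differs from the outgroup's state, so for Character 4 the derived state is 'no', and for the remaining characters it is 'yes'.
Character 1 (derived state 'yes') is shared by Taxon 4, Taxon 5, and Taxon 6 — a synapomorphy uniting that clade.
Character 2: derived state 'yes' in Taxon 5 and Taxon 6 only — synapomorphy for {Taxon 5, Taxon 6}.
Character 3 (derived state 'yes') is unique to Taxon 5 (autapomorphy; uninformative for grouping).
Character 4: derived state 'no' in Taxon 4, Taxon 5, Taxon 6, and Taxon 8 only — synapomorphy for {Taxon 4, Taxon 5, Taxon 6, Taxon 8}.
Most parsimonious ingroup topology: ((Taxon 8,((Taxon 6,Taxon 5),Taxon 4)),Taxon 3).
Changes per character on this tree: Character 1: 1; Character 2: 1; Character 3: 1; Character 4: 1.
Total = 4.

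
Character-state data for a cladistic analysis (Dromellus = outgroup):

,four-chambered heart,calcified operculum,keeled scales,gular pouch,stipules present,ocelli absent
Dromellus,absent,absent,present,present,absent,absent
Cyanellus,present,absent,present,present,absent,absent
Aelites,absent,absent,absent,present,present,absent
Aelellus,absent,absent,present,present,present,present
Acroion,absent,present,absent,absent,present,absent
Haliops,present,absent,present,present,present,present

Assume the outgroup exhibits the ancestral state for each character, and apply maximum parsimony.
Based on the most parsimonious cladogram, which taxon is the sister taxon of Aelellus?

Character polarity is set by the outgroup: the derived state is whichever differs from the outgroup's state, so for keeled scales, gular pouch the derived state is 'absent', and for the remaining characters it is 'present'.
four-chambered heart (state 'present') occurs in Cyanellus and Haliops but conflicts with the nesting implied by the other characters — most parsimoniously interpreted as homoplasy.
calcified operculum: derived state 'present' in Acroion only — an autapomorphy, so it tells us nothing about relationships among taxa.
keeled scales (derived state 'absent') is shared by Acroion and Aelites — a synapomorphy uniting that clade.
gular pouch (derived state 'absent') is unique to Acroion (autapomorphy; uninformative for grouping).
Only Acroion, Aelellus, Aelites, and Haliops show the derived state 'present' for stipules present, supporting them as a clade.
ocelli absent (derived state 'present') is shared by Aelellus and Haliops — a synapomorphy uniting that clade.
Most parsimonious ingroup topology: (Cyanellus,((Aelites,Acroion),(Aelellus,Haliops))).
Aelellus and Haliops form a cherry on this tree, so they are sister taxa.

Haliops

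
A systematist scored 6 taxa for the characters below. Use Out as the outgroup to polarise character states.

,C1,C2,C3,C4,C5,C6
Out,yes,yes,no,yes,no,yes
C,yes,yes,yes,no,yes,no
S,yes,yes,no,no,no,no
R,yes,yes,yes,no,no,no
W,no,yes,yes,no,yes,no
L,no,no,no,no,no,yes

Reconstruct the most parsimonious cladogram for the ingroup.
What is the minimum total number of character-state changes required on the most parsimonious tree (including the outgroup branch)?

Character polarity is set by the outgroup: the derived state is whichever differs from the outgroup's state, so for C1, C2, C4, C6 the derived state is 'no', and for the remaining characters it is 'yes'.
C1 groups L and W, which is incompatible with the clades supported by the remaining characters; treating it as convergent (homoplasy) costs fewer steps than any alternative tree.
C2: derived state 'no' in L only — an autapomorphy, so it tells us nothing about relationships among taxa.
C3: derived state 'yes' in C, R, and W only — synapomorphy for {C, R, W}.
All ingroup taxa share the derived state 'no' for C4; it defines the ingroup but does not resolve relationships within it.
C5: derived state 'yes' in C and W only — synapomorphy for {C, W}.
C6 (derived state 'no') is shared by C, R, S, and W — a synapomorphy uniting that clade.
Most parsimonious ingroup topology: ((((C,W),R),S),L).
Changes per character on this tree: C1: 2; C2: 1; C3: 1; C4: 1; C5: 1; C6: 1.
Total = 7.

7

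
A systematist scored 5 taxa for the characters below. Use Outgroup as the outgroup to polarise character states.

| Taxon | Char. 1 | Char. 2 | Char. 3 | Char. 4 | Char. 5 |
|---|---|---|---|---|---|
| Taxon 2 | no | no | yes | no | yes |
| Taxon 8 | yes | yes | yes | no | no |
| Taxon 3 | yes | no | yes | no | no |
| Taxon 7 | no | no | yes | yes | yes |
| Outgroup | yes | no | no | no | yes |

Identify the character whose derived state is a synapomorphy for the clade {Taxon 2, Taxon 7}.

Char. 1

Character polarity is set by the outgroup: the derived state is whichever differs from the outgroup's state, so for Char. 1, Char. 5 the derived state is 'no', and for the remaining characters it is 'yes'.
Only Taxon 2 and Taxon 7 show the derived state 'no' for Char. 1, supporting them as a clade.
Char. 2 (derived state 'yes') is unique to Taxon 8 (autapomorphy; uninformative for grouping).
Char. 3 (derived state 'yes') is shared by all ingroup taxa — unites the whole ingroup.
Char. 4: derived state 'yes' in Taxon 7 only — an autapomorphy, so it tells us nothing about relationships among taxa.
Only Taxon 3 and Taxon 8 show the derived state 'no' for Char. 5, supporting them as a clade.
Most parsimonious ingroup topology: ((Taxon 2,Taxon 7),(Taxon 8,Taxon 3)).
The clade {Taxon 2, Taxon 7} is supported by Char. 1: its derived state 'no' occurs in exactly those taxa and in no other taxon (including the outgroup).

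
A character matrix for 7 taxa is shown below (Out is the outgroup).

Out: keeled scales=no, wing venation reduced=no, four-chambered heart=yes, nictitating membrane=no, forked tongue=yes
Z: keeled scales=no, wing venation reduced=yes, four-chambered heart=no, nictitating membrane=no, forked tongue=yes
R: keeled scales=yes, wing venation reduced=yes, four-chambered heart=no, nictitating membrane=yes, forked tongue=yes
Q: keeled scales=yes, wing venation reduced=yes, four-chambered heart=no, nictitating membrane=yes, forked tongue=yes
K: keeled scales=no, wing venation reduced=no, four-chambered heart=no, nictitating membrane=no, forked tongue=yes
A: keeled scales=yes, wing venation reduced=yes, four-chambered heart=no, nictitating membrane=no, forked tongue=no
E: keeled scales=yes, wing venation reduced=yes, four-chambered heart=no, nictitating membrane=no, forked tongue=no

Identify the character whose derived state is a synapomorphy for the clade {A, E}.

forked tongue

Character polarity is set by the outgroup: the derived state is whichever differs from the outgroup's state, so for four-chambered heart, forked tongue the derived state is 'no', and for the remaining characters it is 'yes'.
Only A, E, Q, and R show the derived state 'yes' for keeled scales, supporting them as a clade.
wing venation reduced (derived state 'yes') is shared by A, E, Q, R, and Z — a synapomorphy uniting that clade.
All ingroup taxa share the derived state 'no' for four-chambered heart; it defines the ingroup but does not resolve relationships within it.
Only Q and R show the derived state 'yes' for nictitating membrane, supporting them as a clade.
forked tongue: derived state 'no' in A and E only — synapomorphy for {A, E}.
Most parsimonious ingroup topology: ((Z,((R,Q),(A,E))),K).
The clade {A, E} is supported by forked tongue: its derived state 'no' occurs in exactly those taxa and in no other taxon (including the outgroup).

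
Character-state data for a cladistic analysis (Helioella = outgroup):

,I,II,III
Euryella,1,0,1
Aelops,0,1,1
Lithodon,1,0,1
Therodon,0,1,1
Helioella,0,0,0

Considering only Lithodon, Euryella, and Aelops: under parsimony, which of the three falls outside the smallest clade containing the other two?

Aelops

The outgroup has state '0' for every character, so '1' is the derived state throughout.
Only Euryella and Lithodon show the derived state '1' for I, supporting them as a clade.
Only Aelops and Therodon show the derived state '1' for II, supporting them as a clade.
All ingroup taxa share the derived state '1' for III; it defines the ingroup but does not resolve relationships within it.
Most parsimonious ingroup topology: ((Euryella,Lithodon),(Aelops,Therodon)).
Lithodon and Euryella share a more recent common ancestor with each other than either does with Aelops, so Aelops is the least closely related of the three.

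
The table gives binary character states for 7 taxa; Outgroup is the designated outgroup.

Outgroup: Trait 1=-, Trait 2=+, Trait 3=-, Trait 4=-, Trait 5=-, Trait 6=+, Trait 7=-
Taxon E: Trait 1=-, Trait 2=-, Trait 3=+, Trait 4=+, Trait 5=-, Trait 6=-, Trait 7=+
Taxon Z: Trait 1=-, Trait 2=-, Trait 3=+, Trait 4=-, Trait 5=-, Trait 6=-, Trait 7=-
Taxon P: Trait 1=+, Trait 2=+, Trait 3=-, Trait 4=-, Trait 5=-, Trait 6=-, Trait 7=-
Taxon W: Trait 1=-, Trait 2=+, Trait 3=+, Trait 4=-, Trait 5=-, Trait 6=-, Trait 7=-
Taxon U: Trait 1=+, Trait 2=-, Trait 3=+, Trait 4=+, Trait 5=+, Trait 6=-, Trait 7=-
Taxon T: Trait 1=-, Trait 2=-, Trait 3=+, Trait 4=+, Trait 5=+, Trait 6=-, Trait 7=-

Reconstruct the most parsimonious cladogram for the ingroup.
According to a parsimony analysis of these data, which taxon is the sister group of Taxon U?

Character polarity is set by the outgroup: the derived state is whichever differs from the outgroup's state, so for Trait 2, Trait 6 the derived state is '-', and for the remaining characters it is '+'.
Trait 1 (state '+') occurs in Taxon P and Taxon U but conflicts with the nesting implied by the other characters — most parsimoniously interpreted as homoplasy.
Trait 2 (derived state '-') is shared by Taxon E, Taxon T, Taxon U, and Taxon Z — a synapomorphy uniting that clade.
Trait 3 (derived state '+') is shared by Taxon E, Taxon T, Taxon U, Taxon W, and Taxon Z — a synapomorphy uniting that clade.
Trait 4 (derived state '+') is shared by Taxon E, Taxon T, and Taxon U — a synapomorphy uniting that clade.
Trait 5: derived state '+' in Taxon T and Taxon U only — synapomorphy for {Taxon T, Taxon U}.
Trait 6 (derived state '-') is shared by all ingroup taxa — unites the whole ingroup.
Trait 7: derived state '+' in Taxon E only — an autapomorphy, so it tells us nothing about relationships among taxa.
Most parsimonious ingroup topology: ((((Taxon E,(Taxon U,Taxon T)),Taxon Z),Taxon W),Taxon P).
Taxon U and Taxon T form a cherry on this tree, so they are sister taxa.

Taxon T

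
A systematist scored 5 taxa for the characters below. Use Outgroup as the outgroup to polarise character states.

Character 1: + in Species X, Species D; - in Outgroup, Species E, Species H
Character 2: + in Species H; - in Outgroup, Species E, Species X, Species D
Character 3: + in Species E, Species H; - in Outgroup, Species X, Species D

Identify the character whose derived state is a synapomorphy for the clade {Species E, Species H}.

The outgroup has state '-' for every character, so '+' is the derived state throughout.
Character 1: derived state '+' in Species D and Species X only — synapomorphy for {Species D, Species X}.
Character 2 (derived state '+') is unique to Species H (autapomorphy; uninformative for grouping).
Character 3: derived state '+' in Species E and Species H only — synapomorphy for {Species E, Species H}.
Most parsimonious ingroup topology: ((Species E,Species H),(Species X,Species D)).
The clade {Species E, Species H} is supported by Character 3: its derived state '+' occurs in exactly those taxa and in no other taxon (including the outgroup).

Character 3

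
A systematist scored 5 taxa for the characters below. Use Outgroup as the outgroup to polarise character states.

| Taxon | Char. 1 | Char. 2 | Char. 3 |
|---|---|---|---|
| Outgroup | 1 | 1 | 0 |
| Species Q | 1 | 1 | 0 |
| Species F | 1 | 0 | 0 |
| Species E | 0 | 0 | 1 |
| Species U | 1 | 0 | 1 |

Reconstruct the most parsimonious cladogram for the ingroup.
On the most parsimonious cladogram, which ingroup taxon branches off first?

Species Q

Character polarity is set by the outgroup: the derived state is whichever differs from the outgroup's state, so for Char. 1, Char. 2 the derived state is '0', and for the remaining characters it is '1'.
Char. 1: derived state '0' in Species E only — an autapomorphy, so it tells us nothing about relationships among taxa.
Only Species E, Species F, and Species U show the derived state '0' for Char. 2, supporting them as a clade.
Only Species E and Species U show the derived state '1' for Char. 3, supporting them as a clade.
Most parsimonious ingroup topology: (Species Q,(Species F,(Species E,Species U))).
Species Q is sister to the clade containing all other ingroup taxa, so it is the earliest-diverging (most basal) ingroup lineage.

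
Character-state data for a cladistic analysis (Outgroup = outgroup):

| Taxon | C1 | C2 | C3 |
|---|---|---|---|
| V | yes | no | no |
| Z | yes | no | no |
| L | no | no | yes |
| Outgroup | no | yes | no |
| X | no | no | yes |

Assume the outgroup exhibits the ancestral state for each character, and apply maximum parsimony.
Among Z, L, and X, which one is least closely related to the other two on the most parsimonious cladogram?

Z

Character polarity is set by the outgroup: the derived state is whichever differs from the outgroup's state, so for C2 the derived state is 'no', and for the remaining characters it is 'yes'.
C1 (derived state 'yes') is shared by V and Z — a synapomorphy uniting that clade.
C2 (derived state 'no') is shared by all ingroup taxa — unites the whole ingroup.
C3: derived state 'yes' in L and X only — synapomorphy for {L, X}.
Most parsimonious ingroup topology: ((V,Z),(L,X)).
L and X share a more recent common ancestor with each other than either does with Z, so Z is the least closely related of the three.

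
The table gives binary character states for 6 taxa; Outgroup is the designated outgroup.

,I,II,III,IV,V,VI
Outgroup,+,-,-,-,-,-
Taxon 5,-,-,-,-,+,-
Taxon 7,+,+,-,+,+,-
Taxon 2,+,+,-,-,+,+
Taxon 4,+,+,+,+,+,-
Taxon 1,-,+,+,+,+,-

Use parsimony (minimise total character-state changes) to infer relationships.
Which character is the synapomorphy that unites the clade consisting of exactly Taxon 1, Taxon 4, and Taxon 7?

Character polarity is set by the outgroup: the derived state is whichever differs from the outgroup's state, so for I the derived state is '-', and for the remaining characters it is '+'.
I groups Taxon 1 and Taxon 5, which is incompatible with the clades supported by the remaining characters; treating it as convergent (homoplasy) costs fewer steps than any alternative tree.
II: derived state '+' in Taxon 1, Taxon 2, Taxon 4, and Taxon 7 only — synapomorphy for {Taxon 1, Taxon 2, Taxon 4, Taxon 7}.
Only Taxon 1 and Taxon 4 show the derived state '+' for III, supporting them as a clade.
IV (derived state '+') is shared by Taxon 1, Taxon 4, and Taxon 7 — a synapomorphy uniting that clade.
V (derived state '+') is shared by all ingroup taxa — unites the whole ingroup.
VI (derived state '+') is unique to Taxon 2 (autapomorphy; uninformative for grouping).
Most parsimonious ingroup topology: (Taxon 5,((Taxon 7,(Taxon 4,Taxon 1)),Taxon 2)).
The clade {Taxon 1, Taxon 4, Taxon 7} is supported by IV: its derived state '+' occurs in exactly those taxa and in no other taxon (including the outgroup).

IV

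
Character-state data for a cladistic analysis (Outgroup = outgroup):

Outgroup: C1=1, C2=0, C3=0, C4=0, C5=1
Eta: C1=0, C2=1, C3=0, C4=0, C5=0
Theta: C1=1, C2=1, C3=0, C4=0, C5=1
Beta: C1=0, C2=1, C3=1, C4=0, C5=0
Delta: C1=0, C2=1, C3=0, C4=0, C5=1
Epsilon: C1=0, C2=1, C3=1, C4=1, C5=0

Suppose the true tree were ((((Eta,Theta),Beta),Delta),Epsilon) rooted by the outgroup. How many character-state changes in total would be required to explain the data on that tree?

Map each character onto ((((Eta,Theta),Beta),Delta),Epsilon) (rooted by Outgroup) and count the minimum state changes it requires (Fitch parsimony):
C1: 2; C2: 1; C3: 2; C4: 1; C5: 3.
Total tree length = 9.

9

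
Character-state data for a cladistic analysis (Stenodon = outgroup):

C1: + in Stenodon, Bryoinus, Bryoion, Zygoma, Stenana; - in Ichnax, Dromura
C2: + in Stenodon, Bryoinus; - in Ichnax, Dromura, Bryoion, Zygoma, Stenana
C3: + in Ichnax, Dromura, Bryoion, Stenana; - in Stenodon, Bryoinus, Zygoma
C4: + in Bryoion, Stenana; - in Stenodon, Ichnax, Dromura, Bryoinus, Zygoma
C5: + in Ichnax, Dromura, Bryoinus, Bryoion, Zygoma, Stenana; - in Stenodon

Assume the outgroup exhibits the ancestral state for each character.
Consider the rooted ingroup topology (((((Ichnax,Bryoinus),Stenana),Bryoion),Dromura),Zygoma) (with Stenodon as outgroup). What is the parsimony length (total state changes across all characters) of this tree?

9

Map each character onto (((((Ichnax,Bryoinus),Stenana),Bryoion),Dromura),Zygoma) (rooted by Stenodon) and count the minimum state changes it requires (Fitch parsimony):
C1: 2; C2: 2; C3: 2; C4: 2; C5: 1.
Total tree length = 9.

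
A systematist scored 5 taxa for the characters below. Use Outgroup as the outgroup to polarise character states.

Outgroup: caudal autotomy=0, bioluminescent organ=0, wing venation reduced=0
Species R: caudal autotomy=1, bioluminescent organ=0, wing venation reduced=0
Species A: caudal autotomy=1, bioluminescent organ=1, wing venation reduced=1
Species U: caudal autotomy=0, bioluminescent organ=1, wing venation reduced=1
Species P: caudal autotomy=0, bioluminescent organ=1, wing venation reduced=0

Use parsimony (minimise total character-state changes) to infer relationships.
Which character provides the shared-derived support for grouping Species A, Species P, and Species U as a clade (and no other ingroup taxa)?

The outgroup has state '0' for every character, so '1' is the derived state throughout.
caudal autotomy (state '1') occurs in Species A and Species R but conflicts with the nesting implied by the other characters — most parsimoniously interpreted as homoplasy.
Only Species A, Species P, and Species U show the derived state '1' for bioluminescent organ, supporting them as a clade.
Only Species A and Species U show the derived state '1' for wing venation reduced, supporting them as a clade.
Most parsimonious ingroup topology: (Species R,((Species A,Species U),Species P)).
The clade {Species A, Species P, Species U} is supported by bioluminescent organ: its derived state '1' occurs in exactly those taxa and in no other taxon (including the outgroup).

bioluminescent organ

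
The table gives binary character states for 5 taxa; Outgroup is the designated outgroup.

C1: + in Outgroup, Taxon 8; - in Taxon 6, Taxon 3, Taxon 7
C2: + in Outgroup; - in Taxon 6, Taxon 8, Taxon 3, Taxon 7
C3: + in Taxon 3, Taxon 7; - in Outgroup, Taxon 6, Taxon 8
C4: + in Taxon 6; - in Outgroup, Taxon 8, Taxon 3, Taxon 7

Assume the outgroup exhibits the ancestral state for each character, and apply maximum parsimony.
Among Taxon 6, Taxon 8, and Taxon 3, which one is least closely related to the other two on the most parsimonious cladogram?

Taxon 8

Character polarity is set by the outgroup: the derived state is whichever differs from the outgroup's state, so for C1, C2 the derived state is '-', and for the remaining characters it is '+'.
Only Taxon 3, Taxon 6, and Taxon 7 show the derived state '-' for C1, supporting them as a clade.
C2 (derived state '-') is shared by all ingroup taxa — unites the whole ingroup.
C3 (derived state '+') is shared by Taxon 3 and Taxon 7 — a synapomorphy uniting that clade.
C4: derived state '+' in Taxon 6 only — an autapomorphy, so it tells us nothing about relationships among taxa.
Most parsimonious ingroup topology: ((Taxon 6,(Taxon 3,Taxon 7)),Taxon 8).
Taxon 3 and Taxon 6 share a more recent common ancestor with each other than either does with Taxon 8, so Taxon 8 is the least closely related of the three.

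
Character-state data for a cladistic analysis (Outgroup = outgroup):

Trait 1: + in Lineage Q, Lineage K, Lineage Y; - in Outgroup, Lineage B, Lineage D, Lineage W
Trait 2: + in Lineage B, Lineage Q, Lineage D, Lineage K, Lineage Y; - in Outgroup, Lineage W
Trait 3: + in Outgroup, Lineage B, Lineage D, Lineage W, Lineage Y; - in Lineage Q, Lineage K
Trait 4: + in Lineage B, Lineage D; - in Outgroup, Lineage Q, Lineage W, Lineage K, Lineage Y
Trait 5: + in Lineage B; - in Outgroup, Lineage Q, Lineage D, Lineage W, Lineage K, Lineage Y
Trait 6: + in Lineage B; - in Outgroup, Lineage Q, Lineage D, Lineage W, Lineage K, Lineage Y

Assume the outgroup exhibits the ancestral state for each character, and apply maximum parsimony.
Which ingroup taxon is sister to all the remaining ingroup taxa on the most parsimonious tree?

Character polarity is set by the outgroup: the derived state is whichever differs from the outgroup's state, so for Trait 3 the derived state is '-', and for the remaining characters it is '+'.
Trait 1: derived state '+' in Lineage K, Lineage Q, and Lineage Y only — synapomorphy for {Lineage K, Lineage Q, Lineage Y}.
Trait 2 (derived state '+') is shared by Lineage B, Lineage D, Lineage K, Lineage Q, and Lineage Y — a synapomorphy uniting that clade.
Trait 3 (derived state '-') is shared by Lineage K and Lineage Q — a synapomorphy uniting that clade.
Only Lineage B and Lineage D show the derived state '+' for Trait 4, supporting them as a clade.
Trait 5 (derived state '+') is unique to Lineage B (autapomorphy; uninformative for grouping).
Trait 6: derived state '+' in Lineage B only — an autapomorphy, so it tells us nothing about relationships among taxa.
Most parsimonious ingroup topology: (((Lineage B,Lineage D),((Lineage Q,Lineage K),Lineage Y)),Lineage W).
Lineage W is sister to the clade containing all other ingroup taxa, so it is the earliest-diverging (most basal) ingroup lineage.

Lineage W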